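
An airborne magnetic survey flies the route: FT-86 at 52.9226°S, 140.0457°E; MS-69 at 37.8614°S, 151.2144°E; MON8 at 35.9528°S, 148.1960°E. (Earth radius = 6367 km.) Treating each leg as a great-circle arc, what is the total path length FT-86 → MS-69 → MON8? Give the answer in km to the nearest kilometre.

2224 km

FT-86→MS-69: c = 0.295577 rad, d = 1881.94 km
MS-69→MON8: c = 0.053698 rad, d = 341.90 km
Total = 1881.94 + 341.90 = 2223.84 km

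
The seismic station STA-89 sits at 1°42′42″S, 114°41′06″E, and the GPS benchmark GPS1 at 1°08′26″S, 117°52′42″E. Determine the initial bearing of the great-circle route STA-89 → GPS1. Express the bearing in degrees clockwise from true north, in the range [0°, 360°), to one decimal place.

STA-89: φ = -1.71167°, λ = +114.68500°
GPS1: φ = -1.14056°, λ = +117.87833°
Δλ = 3.1933°
y = sin Δλ · cos φ₂ = 0.055694
x = cos φ₁ sin φ₂ − sin φ₁ cos φ₂ cos Δλ = 0.009921
θ = atan2(y, x) = 79.8994° → 79.8994° (mod 360°)

79.9°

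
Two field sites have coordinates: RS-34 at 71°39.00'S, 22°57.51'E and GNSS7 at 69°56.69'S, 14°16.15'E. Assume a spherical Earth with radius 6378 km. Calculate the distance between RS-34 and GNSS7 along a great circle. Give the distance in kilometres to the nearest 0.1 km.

RS-34: φ = -71.65000°, λ = +22.95850°
GNSS7: φ = -69.94483°, λ = +14.26917°
Δφ = 1.7052°,  Δλ = -8.6893°
a = sin²(Δφ/2) + cos φ₁ cos φ₂ sin²(Δλ/2) = 0.000841
c = 2·arcsin(√a) = 0.058008 rad = 3.3236°
d = R·c = 6378 × 0.058008 = 370.0 km

370.0 km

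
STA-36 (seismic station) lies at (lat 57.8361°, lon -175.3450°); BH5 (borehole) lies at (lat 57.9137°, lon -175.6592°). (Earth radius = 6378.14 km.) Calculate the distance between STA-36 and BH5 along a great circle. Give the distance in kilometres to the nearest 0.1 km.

20.5 km

Δφ = 0.0776°,  Δλ = -0.3142°
a = sin²(Δφ/2) + cos φ₁ cos φ₂ sin²(Δλ/2) = 0.000003
c = 2·arcsin(√a) = 0.003215 rad = 0.1842°
d = R·c = 6378.14 × 0.003215 = 20.5 km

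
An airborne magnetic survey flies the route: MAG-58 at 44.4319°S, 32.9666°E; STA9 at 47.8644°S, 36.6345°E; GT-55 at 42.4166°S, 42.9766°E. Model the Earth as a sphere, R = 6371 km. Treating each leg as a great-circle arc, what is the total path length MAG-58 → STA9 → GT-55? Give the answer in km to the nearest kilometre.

MAG-58→STA9: c = 0.074519 rad, d = 474.76 km
STA9→GT-55: c = 0.122943 rad, d = 783.27 km
Total = 474.76 + 783.27 = 1258.04 km

1258 km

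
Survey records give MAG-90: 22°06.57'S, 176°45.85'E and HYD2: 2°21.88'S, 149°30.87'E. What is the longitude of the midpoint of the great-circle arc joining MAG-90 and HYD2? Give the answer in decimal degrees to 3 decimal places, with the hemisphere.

162.615°E

MAG-90: φ = -22.10950°, λ = +176.76417°
HYD2: φ = -2.36467°, λ = +149.51450°
Bx = cos φ₂ cos Δλ = 0.888263,  By = cos φ₂ sin Δλ = -0.457479
φₘ = atan2(sin φ₁ + sin φ₂, √((cos φ₁ + Bx)² + By²)) = -12.57978°
λₘ = λ₁ + atan2(By, cos φ₁ + Bx) = 162.61516°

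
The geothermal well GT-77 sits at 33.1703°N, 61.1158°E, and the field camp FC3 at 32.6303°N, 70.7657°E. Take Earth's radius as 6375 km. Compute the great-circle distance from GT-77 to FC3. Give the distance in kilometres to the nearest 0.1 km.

Δφ = -0.5400°,  Δλ = 9.6499°
a = sin²(Δφ/2) + cos φ₁ cos φ₂ sin²(Δλ/2) = 0.005009
c = 2·arcsin(√a) = 0.141674 rad = 8.1173°
d = R·c = 6375 × 0.141674 = 903.2 km

903.2 km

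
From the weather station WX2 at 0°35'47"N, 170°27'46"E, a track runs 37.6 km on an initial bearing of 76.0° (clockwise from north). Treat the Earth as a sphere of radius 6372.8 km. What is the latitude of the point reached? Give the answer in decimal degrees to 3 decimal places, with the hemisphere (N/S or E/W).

0.678°N

WX2: φ = +0.59639°, λ = +170.46278°
δ = d/R = 37.6/6372.8 = 0.005900 rad
φ₂ = arcsin(sin φ₁ cos δ + cos φ₁ sin δ cos θ)
   = arcsin(0.01041·0.99998 + 0.99995·0.00590·0.24192) = 0.67816°
λ₂ = λ₁ + atan2(sin θ sin δ cos φ₁, cos δ − sin φ₁ sin φ₂) = 170.79081°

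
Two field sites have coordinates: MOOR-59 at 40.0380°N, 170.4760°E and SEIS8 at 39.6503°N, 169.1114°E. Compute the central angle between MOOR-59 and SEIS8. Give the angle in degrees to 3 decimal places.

1.117°

Δφ = -0.3877°,  Δλ = -1.3646°
a = sin²(Δφ/2) + cos φ₁ cos φ₂ sin²(Δλ/2) = 0.000095
c = 2·arcsin(√a) = 0.019498 rad = 1.1171°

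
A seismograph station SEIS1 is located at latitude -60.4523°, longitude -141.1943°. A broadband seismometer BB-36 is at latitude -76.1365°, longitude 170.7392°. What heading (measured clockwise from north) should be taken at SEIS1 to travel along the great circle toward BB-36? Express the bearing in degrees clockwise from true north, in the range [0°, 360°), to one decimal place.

207.7°

Δλ = -48.0665°
y = sin Δλ · cos φ₂ = -0.178251
x = cos φ₁ sin φ₂ − sin φ₁ cos φ₂ cos Δλ = -0.339484
θ = atan2(y, x) = -152.2977° → 207.7023° (mod 360°)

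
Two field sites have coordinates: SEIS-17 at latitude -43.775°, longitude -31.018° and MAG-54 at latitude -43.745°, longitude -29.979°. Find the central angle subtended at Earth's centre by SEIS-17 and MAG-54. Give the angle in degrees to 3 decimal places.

Δφ = 0.0300°,  Δλ = 1.0390°
a = sin²(Δφ/2) + cos φ₁ cos φ₂ sin²(Δλ/2) = 0.000043
c = 2·arcsin(√a) = 0.013108 rad = 0.7510°

0.751°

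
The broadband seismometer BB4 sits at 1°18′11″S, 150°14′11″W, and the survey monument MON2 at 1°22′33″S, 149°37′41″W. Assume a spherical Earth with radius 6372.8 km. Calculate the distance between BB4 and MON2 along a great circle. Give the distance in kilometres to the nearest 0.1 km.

BB4: φ = -1.30306°, λ = -150.23639°
MON2: φ = -1.37583°, λ = -149.62806°
Δφ = -0.0728°,  Δλ = 0.6083°
a = sin²(Δφ/2) + cos φ₁ cos φ₂ sin²(Δλ/2) = 0.000029
c = 2·arcsin(√a) = 0.010690 rad = 0.6125°
d = R·c = 6372.8 × 0.010690 = 68.1 km

68.1 km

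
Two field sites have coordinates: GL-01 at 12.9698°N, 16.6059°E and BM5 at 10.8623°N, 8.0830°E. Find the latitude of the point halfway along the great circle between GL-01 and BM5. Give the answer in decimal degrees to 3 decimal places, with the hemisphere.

Bx = cos φ₂ cos Δλ = 0.971237,  By = cos φ₂ sin Δλ = -0.145549
φₘ = atan2(sin φ₁ + sin φ₂, √((cos φ₁ + Bx)² + By²)) = 11.94814°
λₘ = λ₁ + atan2(By, cos φ₁ + Bx) = 12.32788°

11.948°N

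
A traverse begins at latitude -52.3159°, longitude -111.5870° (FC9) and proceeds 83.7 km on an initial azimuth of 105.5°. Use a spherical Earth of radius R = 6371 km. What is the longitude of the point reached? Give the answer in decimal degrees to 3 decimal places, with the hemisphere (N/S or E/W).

110.395°W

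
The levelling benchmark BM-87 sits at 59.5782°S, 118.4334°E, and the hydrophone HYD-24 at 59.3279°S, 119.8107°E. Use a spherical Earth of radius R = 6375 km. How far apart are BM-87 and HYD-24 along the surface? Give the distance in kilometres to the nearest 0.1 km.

82.7 km

Δφ = 0.2503°,  Δλ = 1.3773°
a = sin²(Δφ/2) + cos φ₁ cos φ₂ sin²(Δλ/2) = 0.000042
c = 2·arcsin(√a) = 0.012975 rad = 0.7434°
d = R·c = 6375 × 0.012975 = 82.7 km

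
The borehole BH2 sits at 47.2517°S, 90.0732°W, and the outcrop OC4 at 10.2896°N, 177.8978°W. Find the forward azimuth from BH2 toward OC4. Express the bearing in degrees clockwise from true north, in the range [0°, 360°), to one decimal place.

Δλ = -87.8246°
y = sin Δλ · cos φ₂ = -0.983208
x = cos φ₁ sin φ₂ − sin φ₁ cos φ₂ cos Δλ = 0.148672
θ = atan2(y, x) = -81.4014° → 278.5986° (mod 360°)

278.6°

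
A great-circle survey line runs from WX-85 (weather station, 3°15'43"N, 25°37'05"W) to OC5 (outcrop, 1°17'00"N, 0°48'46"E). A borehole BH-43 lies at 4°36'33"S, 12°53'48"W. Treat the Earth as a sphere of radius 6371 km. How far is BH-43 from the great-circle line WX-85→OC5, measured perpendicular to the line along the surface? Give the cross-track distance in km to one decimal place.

WX-85: φ = +3.26194°, λ = -25.61806°
OC5: φ = +1.28333°, λ = +0.81278°
BH-43: φ = -4.60917°, λ = -12.89667°
δ₁₃ = central angle WX-85→BH-43 = 0.260932 rad  (haversine)
θ₁₃ = bearing WX-85→BH-43 = 121.698°,  θ₁₂ = bearing WX-85→OC5 = 93.675°
dₓₜ = R·arcsin(sin δ₁₃ · sin(θ₁₃ − θ₁₂)) = 6371·arcsin(0.25798·sin(28.023°)) = 774.107 km
|dₓₜ| = 774.107 km

774.1 km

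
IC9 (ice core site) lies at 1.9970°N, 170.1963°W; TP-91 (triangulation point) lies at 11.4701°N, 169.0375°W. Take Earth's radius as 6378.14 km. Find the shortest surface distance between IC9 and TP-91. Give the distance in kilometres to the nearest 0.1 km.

Δφ = 9.4731°,  Δλ = 1.1588°
a = sin²(Δφ/2) + cos φ₁ cos φ₂ sin²(Δλ/2) = 0.006919
c = 2·arcsin(√a) = 0.166549 rad = 9.5426°
d = R·c = 6378.14 × 0.166549 = 1062.3 km

1062.3 km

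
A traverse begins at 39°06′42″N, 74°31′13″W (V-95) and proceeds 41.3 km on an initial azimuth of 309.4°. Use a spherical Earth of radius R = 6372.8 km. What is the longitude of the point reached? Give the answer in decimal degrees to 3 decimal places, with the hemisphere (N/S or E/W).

V-95: φ = +39.11167°, λ = -74.52028°
δ = d/R = 41.3/6372.8 = 0.006481 rad
φ₂ = arcsin(sin φ₁ cos δ + cos φ₁ sin δ cos θ)
   = arcsin(0.63083·0.99998 + 0.77592·0.00648·0.63473) = 39.34676°
λ₂ = λ₁ + atan2(sin θ sin δ cos φ₁, cos δ − sin φ₁ sin φ₂) = -74.89131°

74.891°W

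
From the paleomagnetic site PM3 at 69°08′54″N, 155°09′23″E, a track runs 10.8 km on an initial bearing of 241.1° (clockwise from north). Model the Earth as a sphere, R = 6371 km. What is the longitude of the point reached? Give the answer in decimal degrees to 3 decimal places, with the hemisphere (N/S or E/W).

PM3: φ = +69.14833°, λ = +155.15639°
δ = d/R = 10.8/6371 = 0.001695 rad
φ₂ = arcsin(sin φ₁ cos δ + cos φ₁ sin δ cos θ)
   = arcsin(0.93451·1.00000 + 0.35595·0.00170·-0.48328) = 69.10123°
λ₂ = λ₁ + atan2(sin θ sin δ cos φ₁, cos δ − sin φ₁ sin φ₂) = 154.91802°

154.918°E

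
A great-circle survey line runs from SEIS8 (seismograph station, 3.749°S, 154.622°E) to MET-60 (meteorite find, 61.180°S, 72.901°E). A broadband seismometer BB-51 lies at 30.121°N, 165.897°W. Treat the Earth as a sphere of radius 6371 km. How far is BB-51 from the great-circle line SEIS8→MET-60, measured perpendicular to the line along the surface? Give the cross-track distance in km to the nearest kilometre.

δ₁₃ = central angle SEIS8→BB-51 = 0.884894 rad  (haversine)
θ₁₃ = bearing SEIS8→BB-51 = 45.291°,  θ₁₂ = bearing SEIS8→MET-60 = 208.744°
dₓₜ = R·arcsin(sin δ₁₃ · sin(θ₁₃ − θ₁₂)) = 6371·arcsin(0.77385·sin(-163.453°)) = -1415.724 km
|dₓₜ| = 1415.724 km

1416 km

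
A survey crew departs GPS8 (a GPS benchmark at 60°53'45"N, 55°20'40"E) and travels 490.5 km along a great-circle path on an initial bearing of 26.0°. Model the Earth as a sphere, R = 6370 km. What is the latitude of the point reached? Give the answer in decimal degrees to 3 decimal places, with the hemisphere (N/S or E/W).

GPS8: φ = +60.89583°, λ = +55.34444°
δ = d/R = 490.5/6370 = 0.077002 rad
φ₂ = arcsin(sin φ₁ cos δ + cos φ₁ sin δ cos θ)
   = arcsin(0.87374·0.99704 + 0.48640·0.07693·0.89879) = 64.79334°
λ₂ = λ₁ + atan2(sin θ sin δ cos φ₁, cos δ − sin φ₁ sin φ₂) = 59.88593°

64.793°N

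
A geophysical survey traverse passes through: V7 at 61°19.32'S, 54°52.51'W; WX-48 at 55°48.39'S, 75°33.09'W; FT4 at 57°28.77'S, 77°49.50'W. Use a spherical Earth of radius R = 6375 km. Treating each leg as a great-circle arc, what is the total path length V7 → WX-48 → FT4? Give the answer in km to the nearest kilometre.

1572 km

V7: φ = -61.32200°, λ = -54.87517°
WX-48: φ = -55.80650°, λ = -75.55150°
FT4: φ = -57.47950°, λ = -77.82500°
V7→WX-48: c = 0.210151 rad, d = 1339.71 km
WX-48→FT4: c = 0.036446 rad, d = 232.34 km
Total = 1339.71 + 232.34 = 1572.06 km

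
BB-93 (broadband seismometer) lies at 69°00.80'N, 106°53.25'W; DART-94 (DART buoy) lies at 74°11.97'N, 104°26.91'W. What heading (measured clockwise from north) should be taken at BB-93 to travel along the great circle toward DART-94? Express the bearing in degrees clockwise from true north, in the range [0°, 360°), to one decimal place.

7.3°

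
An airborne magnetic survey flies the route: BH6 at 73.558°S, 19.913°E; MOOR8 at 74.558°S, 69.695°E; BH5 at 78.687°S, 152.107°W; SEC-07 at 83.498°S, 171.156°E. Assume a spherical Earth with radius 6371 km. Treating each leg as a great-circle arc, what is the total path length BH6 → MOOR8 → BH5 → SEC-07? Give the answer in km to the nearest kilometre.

5064 km

BH6→MOOR8: c = 0.232272 rad, d = 1479.80 km
MOOR8→BH5: c = 0.436504 rad, d = 2780.97 km
BH5→SEC-07: c = 0.126060 rad, d = 803.13 km
Total = 1479.80 + 2780.97 + 803.13 = 5063.90 km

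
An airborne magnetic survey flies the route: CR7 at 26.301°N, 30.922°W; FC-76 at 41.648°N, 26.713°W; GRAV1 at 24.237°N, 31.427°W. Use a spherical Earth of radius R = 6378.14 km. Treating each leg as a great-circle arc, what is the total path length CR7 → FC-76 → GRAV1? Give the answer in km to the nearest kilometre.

CR7→FC-76: c = 0.274599 rad, d = 1751.43 km
FC-76→GRAV1: c = 0.311490 rad, d = 1986.73 km
Total = 1751.43 + 1986.73 = 3738.16 km

3738 km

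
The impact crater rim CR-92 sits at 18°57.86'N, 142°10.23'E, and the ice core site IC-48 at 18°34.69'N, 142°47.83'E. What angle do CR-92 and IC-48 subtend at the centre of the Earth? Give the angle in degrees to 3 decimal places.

0.708°

CR-92: φ = +18.96433°, λ = +142.17050°
IC-48: φ = +18.57817°, λ = +142.79717°
Δφ = -0.3862°,  Δλ = 0.6267°
a = sin²(Δφ/2) + cos φ₁ cos φ₂ sin²(Δλ/2) = 0.000038
c = 2·arcsin(√a) = 0.012356 rad = 0.7079°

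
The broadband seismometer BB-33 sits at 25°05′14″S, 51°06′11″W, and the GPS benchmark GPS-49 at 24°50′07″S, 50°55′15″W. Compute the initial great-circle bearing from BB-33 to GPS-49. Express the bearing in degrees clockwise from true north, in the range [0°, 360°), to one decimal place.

33.3°

BB-33: φ = -25.08722°, λ = -51.10306°
GPS-49: φ = -24.83528°, λ = -50.92083°
Δλ = 0.1822°
y = sin Δλ · cos φ₂ = 0.002886
x = cos φ₁ sin φ₂ − sin φ₁ cos φ₂ cos Δλ = 0.004395
θ = atan2(y, x) = 33.2916° → 33.2916° (mod 360°)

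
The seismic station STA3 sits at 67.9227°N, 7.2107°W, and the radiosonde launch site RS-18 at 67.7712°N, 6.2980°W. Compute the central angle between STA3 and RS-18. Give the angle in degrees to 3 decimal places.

0.376°

Δφ = -0.1515°,  Δλ = 0.9127°
a = sin²(Δφ/2) + cos φ₁ cos φ₂ sin²(Δλ/2) = 0.000011
c = 2·arcsin(√a) = 0.006563 rad = 0.3760°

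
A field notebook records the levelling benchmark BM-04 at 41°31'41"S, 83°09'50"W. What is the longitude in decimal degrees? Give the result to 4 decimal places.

83° + 9′/60 + 50″/3600 = 83 + 0.15000 + 0.01389 = 83.1639°

83.1639°W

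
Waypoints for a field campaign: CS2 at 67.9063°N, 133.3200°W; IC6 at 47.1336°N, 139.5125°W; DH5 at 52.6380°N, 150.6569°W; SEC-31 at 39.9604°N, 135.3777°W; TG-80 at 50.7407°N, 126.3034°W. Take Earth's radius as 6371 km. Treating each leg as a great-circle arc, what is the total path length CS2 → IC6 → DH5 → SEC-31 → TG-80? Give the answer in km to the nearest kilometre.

CS2→IC6: c = 0.366739 rad, d = 2336.49 km
IC6→DH5: c = 0.157617 rad, d = 1004.18 km
DH5→SEC-31: c = 0.286711 rad, d = 1826.64 km
SEC-31→TG-80: c = 0.218236 rad, d = 1390.38 km
Total = 2336.49 + 1004.18 + 1826.64 + 1390.38 = 6557.69 km

6558 km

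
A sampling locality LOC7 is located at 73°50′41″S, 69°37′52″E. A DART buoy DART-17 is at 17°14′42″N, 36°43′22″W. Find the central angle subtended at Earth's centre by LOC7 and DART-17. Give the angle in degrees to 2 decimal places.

LOC7: φ = -73.84472°, λ = +69.63111°
DART-17: φ = +17.24500°, λ = -36.72278°
Δφ = 91.0897°,  Δλ = -106.3539°
a = sin²(Δφ/2) + cos φ₁ cos φ₂ sin²(Δλ/2) = 0.679787
c = 2·arcsin(√a) = 1.938607 rad = 111.0740°

111.07°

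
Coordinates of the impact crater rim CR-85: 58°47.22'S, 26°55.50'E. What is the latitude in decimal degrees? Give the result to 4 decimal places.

58.7870°S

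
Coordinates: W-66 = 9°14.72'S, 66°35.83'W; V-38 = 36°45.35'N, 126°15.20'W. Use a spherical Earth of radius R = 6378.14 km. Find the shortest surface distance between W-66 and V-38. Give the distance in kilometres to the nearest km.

8053 km

W-66: φ = -9.24533°, λ = -66.59717°
V-38: φ = +36.75583°, λ = -126.25333°
Δφ = 46.0012°,  Δλ = -59.6562°
a = sin²(Δφ/2) + cos φ₁ cos φ₂ sin²(Δλ/2) = 0.348323
c = 2·arcsin(√a) = 1.262586 rad = 72.3408°
d = R·c = 6378.14 × 1.262586 = 8052.9 km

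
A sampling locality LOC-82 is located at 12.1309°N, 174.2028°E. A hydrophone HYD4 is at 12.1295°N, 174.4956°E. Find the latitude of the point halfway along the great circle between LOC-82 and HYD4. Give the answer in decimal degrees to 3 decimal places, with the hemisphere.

Bx = cos φ₂ cos Δλ = 0.977662,  By = cos φ₂ sin Δλ = 0.004996
φₘ = atan2(sin φ₁ + sin φ₂, √((cos φ₁ + Bx)² + By²)) = 12.13024°
λₘ = λ₁ + atan2(By, cos φ₁ + Bx) = 174.34920°

12.130°N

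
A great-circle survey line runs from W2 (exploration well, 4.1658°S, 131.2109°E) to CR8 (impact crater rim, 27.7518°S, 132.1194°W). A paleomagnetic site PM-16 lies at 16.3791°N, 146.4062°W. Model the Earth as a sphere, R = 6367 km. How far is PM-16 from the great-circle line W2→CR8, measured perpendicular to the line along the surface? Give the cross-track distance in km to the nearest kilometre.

δ₁₃ = central angle W2→PM-16 = 1.464243 rad  (haversine)
θ₁₃ = bearing W2→PM-16 = 73.014°,  θ₁₂ = bearing W2→CR8 = 118.229°
dₓₜ = R·arcsin(sin δ₁₃ · sin(θ₁₃ − θ₁₂)) = 6367·arcsin(0.99433·sin(-45.215°)) = -4988.261 km
|dₓₜ| = 4988.261 km

4988 km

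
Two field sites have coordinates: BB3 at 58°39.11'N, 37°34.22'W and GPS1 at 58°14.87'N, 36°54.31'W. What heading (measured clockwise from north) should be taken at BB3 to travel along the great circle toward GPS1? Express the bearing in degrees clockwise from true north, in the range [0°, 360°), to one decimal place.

139.0°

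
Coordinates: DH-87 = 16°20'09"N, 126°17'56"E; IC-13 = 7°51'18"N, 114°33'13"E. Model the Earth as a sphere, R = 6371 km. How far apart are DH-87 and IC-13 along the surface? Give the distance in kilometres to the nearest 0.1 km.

DH-87: φ = +16.33583°, λ = +126.29889°
IC-13: φ = +7.85500°, λ = +114.55361°
Δφ = -8.4808°,  Δλ = -11.7453°
a = sin²(Δφ/2) + cos φ₁ cos φ₂ sin²(Δλ/2) = 0.015419
c = 2·arcsin(√a) = 0.248992 rad = 14.2662°
d = R·c = 6371 × 0.248992 = 1586.3 km

1586.3 km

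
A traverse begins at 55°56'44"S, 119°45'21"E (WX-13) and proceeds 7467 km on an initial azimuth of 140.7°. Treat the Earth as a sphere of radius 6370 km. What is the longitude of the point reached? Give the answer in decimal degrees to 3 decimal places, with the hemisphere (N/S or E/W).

WX-13: φ = -55.94556°, λ = +119.75583°
δ = d/R = 7467/6370 = 1.172214 rad
φ₂ = arcsin(sin φ₁ cos δ + cos φ₁ sin δ cos θ)
   = arcsin(-0.82851·0.38811 + 0.55998·0.92161·-0.77384) = -46.13054°
λ₂ = λ₁ + atan2(sin θ sin δ cos φ₁, cos δ − sin φ₁ sin φ₂) = -117.62837°

117.628°W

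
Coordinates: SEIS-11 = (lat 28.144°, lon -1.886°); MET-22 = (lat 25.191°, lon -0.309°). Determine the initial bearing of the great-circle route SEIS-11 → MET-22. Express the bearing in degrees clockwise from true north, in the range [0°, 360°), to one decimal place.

Δλ = 1.5770°
y = sin Δλ · cos φ₂ = 0.024903
x = cos φ₁ sin φ₂ − sin φ₁ cos φ₂ cos Δλ = -0.051355
θ = atan2(y, x) = 154.1304° → 154.1304° (mod 360°)

154.1°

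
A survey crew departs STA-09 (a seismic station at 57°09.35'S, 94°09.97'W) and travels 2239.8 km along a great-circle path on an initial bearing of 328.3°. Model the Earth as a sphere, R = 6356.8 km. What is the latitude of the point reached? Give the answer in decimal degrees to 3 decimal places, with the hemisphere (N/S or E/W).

STA-09: φ = -57.15583°, λ = -94.16617°
δ = d/R = 2239.8/6356.8 = 0.352347 rad
φ₂ = arcsin(sin φ₁ cos δ + cos φ₁ sin δ cos θ)
   = arcsin(-0.84015·0.93857 + 0.54236·0.34510·0.85081) = -38.99775°
λ₂ = λ₁ + atan2(sin θ sin δ cos φ₁, cos δ − sin φ₁ sin φ₂) = -107.65967°

38.998°S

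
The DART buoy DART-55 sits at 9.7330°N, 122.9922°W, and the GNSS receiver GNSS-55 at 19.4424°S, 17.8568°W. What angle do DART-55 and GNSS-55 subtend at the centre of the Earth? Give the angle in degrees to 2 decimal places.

107.39°

Δφ = -29.1754°,  Δλ = 105.1354°
a = sin²(Δφ/2) + cos φ₁ cos φ₂ sin²(Δλ/2) = 0.649470
c = 2·arcsin(√a) = 1.874378 rad = 107.3940°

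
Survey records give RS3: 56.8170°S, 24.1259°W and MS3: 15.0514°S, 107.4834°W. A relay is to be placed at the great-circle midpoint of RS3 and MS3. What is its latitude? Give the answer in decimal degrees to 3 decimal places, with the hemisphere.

Bx = cos φ₂ cos Δλ = 0.111706,  By = cos φ₂ sin Δλ = -0.959211
φₘ = atan2(sin φ₁ + sin φ₂, √((cos φ₁ + Bx)² + By²)) = -43.29785°
λₘ = λ₁ + atan2(By, cos φ₁ + Bx) = -79.63510°

43.298°S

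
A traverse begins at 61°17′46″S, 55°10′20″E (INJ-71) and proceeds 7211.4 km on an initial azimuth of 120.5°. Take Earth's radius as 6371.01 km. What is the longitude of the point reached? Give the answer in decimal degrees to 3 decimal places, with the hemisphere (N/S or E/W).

INJ-71: φ = -61.29611°, λ = +55.17222°
δ = d/R = 7211.4/6371.01 = 1.131908 rad
φ₂ = arcsin(sin φ₁ cos δ + cos φ₁ sin δ cos θ)
   = arcsin(-0.87711·0.42493 + 0.48028·0.90522·-0.50754) = -36.39680°
λ₂ = λ₁ + atan2(sin θ sin δ cos φ₁, cos δ − sin φ₁ sin φ₂) = 159.47763°

159.478°E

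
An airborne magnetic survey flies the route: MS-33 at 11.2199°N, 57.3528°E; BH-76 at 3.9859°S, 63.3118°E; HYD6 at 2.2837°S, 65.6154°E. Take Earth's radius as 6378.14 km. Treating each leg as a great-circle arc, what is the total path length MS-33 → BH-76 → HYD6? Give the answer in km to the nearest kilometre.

2135 km

MS-33→BH-76: c = 0.284855 rad, d = 1816.84 km
BH-76→HYD6: c = 0.049941 rad, d = 318.53 km
Total = 1816.84 + 318.53 = 2135.38 km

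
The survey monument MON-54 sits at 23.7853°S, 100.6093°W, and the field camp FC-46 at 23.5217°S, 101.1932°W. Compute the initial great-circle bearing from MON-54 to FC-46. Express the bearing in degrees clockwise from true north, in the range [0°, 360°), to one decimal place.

Δλ = -0.5839°
y = sin Δλ · cos φ₂ = -0.009344
x = cos φ₁ sin φ₂ − sin φ₁ cos φ₂ cos Δλ = 0.004581
θ = atan2(y, x) = -63.8809° → 296.1191° (mod 360°)

296.1°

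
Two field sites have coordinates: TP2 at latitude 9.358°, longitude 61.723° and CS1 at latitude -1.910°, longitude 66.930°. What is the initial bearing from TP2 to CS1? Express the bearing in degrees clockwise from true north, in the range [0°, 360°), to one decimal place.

Δλ = 5.2070°
y = sin Δλ · cos φ₂ = 0.090704
x = cos φ₁ sin φ₂ − sin φ₁ cos φ₂ cos Δλ = -0.194728
θ = atan2(y, x) = 155.0240° → 155.0240° (mod 360°)

155.0°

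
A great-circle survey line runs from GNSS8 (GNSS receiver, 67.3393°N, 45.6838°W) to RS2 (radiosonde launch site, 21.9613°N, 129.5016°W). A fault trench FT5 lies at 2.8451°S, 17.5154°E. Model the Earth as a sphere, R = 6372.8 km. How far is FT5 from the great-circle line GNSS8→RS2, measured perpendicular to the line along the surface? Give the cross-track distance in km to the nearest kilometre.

2511 km

δ₁₃ = central angle GNSS8→FT5 = 1.442749 rad  (haversine)
θ₁₃ = bearing GNSS8→FT5 = 115.994°,  θ₁₂ = bearing GNSS8→RS2 = 273.223°
dₓₜ = R·arcsin(sin δ₁₃ · sin(θ₁₃ − θ₁₂)) = 6372.8·arcsin(0.99181·sin(-157.229°)) = -2510.899 km
|dₓₜ| = 2510.899 km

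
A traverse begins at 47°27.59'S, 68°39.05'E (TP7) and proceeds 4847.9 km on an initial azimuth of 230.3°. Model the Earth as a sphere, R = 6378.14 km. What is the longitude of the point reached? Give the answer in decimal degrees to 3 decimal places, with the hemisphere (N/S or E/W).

3.985°W

TP7: φ = -47.45983°, λ = +68.65083°
δ = d/R = 4847.9/6378.14 = 0.760081 rad
φ₂ = arcsin(sin φ₁ cos δ + cos φ₁ sin δ cos θ)
   = arcsin(-0.73680·0.72478 + 0.67611·0.68898·-0.63877) = -56.26079°
λ₂ = λ₁ + atan2(sin θ sin δ cos φ₁, cos δ − sin φ₁ sin φ₂) = -3.98463°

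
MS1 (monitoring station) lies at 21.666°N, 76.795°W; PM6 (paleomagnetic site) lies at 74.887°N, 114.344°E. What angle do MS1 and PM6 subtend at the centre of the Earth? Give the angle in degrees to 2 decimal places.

83.18°

Δφ = 53.2210°,  Δλ = -168.8610°
a = sin²(Δφ/2) + cos φ₁ cos φ₂ sin²(Δλ/2) = 0.440657
c = 2·arcsin(√a) = 1.451829 rad = 83.1837°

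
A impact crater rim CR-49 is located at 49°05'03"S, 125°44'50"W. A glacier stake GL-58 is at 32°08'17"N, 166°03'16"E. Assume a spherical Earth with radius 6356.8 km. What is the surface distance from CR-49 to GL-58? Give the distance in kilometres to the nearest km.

11239 km

CR-49: φ = -49.08417°, λ = -125.74722°
GL-58: φ = +32.13806°, λ = +166.05444°
Δφ = 81.2222°,  Δλ = -68.1983°
a = sin²(Δφ/2) + cos φ₁ cos φ₂ sin²(Δλ/2) = 0.598008
c = 2·arcsin(√a) = 1.768090 rad = 101.3041°
d = R·c = 6356.8 × 1.768090 = 11239.4 km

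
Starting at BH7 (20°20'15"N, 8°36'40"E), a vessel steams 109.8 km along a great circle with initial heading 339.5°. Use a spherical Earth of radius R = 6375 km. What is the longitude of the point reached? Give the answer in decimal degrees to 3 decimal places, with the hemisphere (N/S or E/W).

BH7: φ = +20.33750°, λ = +8.61111°
δ = d/R = 109.8/6375 = 0.017224 rad
φ₂ = arcsin(sin φ₁ cos δ + cos φ₁ sin δ cos θ)
   = arcsin(0.34755·0.99985 + 0.93766·0.01722·0.93667) = 21.26145°
λ₂ = λ₁ + atan2(sin θ sin δ cos φ₁, cos δ − sin φ₁ sin φ₂) = 8.24029°

8.240°E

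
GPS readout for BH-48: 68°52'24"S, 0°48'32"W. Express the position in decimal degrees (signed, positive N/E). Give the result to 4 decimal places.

-68.8733°, -0.8089°

lat: 68.8733° S → -68.8733°
lon: 0.8089° W → -0.8089°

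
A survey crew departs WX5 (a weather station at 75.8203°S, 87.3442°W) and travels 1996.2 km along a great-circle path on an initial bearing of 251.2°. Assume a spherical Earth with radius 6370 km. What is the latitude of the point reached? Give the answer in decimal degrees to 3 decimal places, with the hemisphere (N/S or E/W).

71.200°S

δ = d/R = 1996.2/6370 = 0.313375 rad
φ₂ = arcsin(sin φ₁ cos δ + cos φ₁ sin δ cos θ)
   = arcsin(-0.96953·0.95130 + 0.24496·0.30827·-0.32227) = -71.20023°
λ₂ = λ₁ + atan2(sin θ sin δ cos φ₁, cos δ − sin φ₁ sin φ₂) = -152.24183°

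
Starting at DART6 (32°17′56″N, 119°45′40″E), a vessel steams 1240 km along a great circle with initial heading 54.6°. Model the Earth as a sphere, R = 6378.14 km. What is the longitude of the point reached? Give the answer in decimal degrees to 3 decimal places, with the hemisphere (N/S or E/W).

DART6: φ = +32.29889°, λ = +119.76111°
δ = d/R = 1240/6378.14 = 0.194414 rad
φ₂ = arcsin(sin φ₁ cos δ + cos φ₁ sin δ cos θ)
   = arcsin(0.53434·0.98116 + 0.84527·0.19319·0.57928) = 38.23337°
λ₂ = λ₁ + atan2(sin θ sin δ cos φ₁, cos δ − sin φ₁ sin φ₂) = 131.32611°

131.326°E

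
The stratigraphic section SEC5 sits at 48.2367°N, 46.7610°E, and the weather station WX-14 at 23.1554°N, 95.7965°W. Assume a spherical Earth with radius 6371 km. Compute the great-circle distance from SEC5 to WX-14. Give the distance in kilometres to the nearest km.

Δφ = -25.0813°,  Δλ = -142.5575°
a = sin²(Δφ/2) + cos φ₁ cos φ₂ sin²(Δλ/2) = 0.596457
c = 2·arcsin(√a) = 1.764927 rad = 101.1229°
d = R·c = 6371 × 1.764927 = 11244.4 km

11244 km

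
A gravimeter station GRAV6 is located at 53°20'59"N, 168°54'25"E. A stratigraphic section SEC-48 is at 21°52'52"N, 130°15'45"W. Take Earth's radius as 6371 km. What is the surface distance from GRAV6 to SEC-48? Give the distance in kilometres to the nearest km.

6151 km

GRAV6: φ = +53.34972°, λ = +168.90694°
SEC-48: φ = +21.88111°, λ = -130.26250°
Δφ = -31.4686°,  Δλ = 60.8306°
a = sin²(Δφ/2) + cos φ₁ cos φ₂ sin²(Δλ/2) = 0.215510
c = 2·arcsin(√a) = 0.965531 rad = 55.3208°
d = R·c = 6371 × 0.965531 = 6151.4 km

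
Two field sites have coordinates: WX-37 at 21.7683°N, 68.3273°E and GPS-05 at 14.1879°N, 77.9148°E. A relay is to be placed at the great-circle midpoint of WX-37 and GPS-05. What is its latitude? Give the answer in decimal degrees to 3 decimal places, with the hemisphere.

18.037°N

Bx = cos φ₂ cos Δλ = 0.955956,  By = cos φ₂ sin Δλ = 0.161473
φₘ = atan2(sin φ₁ + sin φ₂, √((cos φ₁ + Bx)² + By²)) = 18.03710°
λₘ = λ₁ + atan2(By, cos φ₁ + Bx) = 73.22434°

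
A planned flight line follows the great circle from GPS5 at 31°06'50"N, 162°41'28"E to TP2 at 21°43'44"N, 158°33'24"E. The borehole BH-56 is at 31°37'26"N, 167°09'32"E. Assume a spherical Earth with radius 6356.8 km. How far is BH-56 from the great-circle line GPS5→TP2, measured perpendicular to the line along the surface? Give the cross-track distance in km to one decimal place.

GPS5: φ = +31.11389°, λ = +162.69111°
TP2: φ = +21.72889°, λ = +158.55667°
BH-56: φ = +31.62389°, λ = +167.15889°
δ₁₃ = central angle GPS5→BH-56 = 0.067167 rad  (haversine)
θ₁₃ = bearing GPS5→BH-56 = 81.226°,  θ₁₂ = bearing GPS5→TP2 = 202.484°
dₓₜ = R·arcsin(sin δ₁₃ · sin(θ₁₃ − θ₁₂)) = 6356.8·arcsin(0.06712·sin(-121.258°)) = -364.914 km
|dₓₜ| = 364.914 km

364.9 km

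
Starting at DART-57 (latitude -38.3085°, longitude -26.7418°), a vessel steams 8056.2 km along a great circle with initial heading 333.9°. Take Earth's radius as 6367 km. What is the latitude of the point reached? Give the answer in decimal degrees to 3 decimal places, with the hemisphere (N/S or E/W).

29.052°N

δ = d/R = 8056.2/6367 = 1.265305 rad
φ₂ = arcsin(sin φ₁ cos δ + cos φ₁ sin δ cos θ)
   = arcsin(-0.61990·0.30076 + 0.78468·0.95370·0.89803) = 29.05186°
λ₂ = λ₁ + atan2(sin θ sin δ cos φ₁, cos δ − sin φ₁ sin φ₂) = -55.42445°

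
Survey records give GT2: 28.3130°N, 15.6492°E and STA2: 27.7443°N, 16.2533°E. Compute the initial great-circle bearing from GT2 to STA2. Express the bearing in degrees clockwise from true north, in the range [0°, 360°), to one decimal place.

Δλ = 0.6041°
y = sin Δλ · cos φ₂ = 0.009331
x = cos φ₁ sin φ₂ − sin φ₁ cos φ₂ cos Δλ = -0.009902
θ = atan2(y, x) = 136.7004° → 136.7004° (mod 360°)

136.7°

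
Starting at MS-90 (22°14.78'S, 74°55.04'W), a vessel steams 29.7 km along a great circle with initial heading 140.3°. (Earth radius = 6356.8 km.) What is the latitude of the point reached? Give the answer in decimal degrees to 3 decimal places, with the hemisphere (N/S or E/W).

MS-90: φ = -22.24633°, λ = -74.91733°
δ = d/R = 29.7/6356.8 = 0.004672 rad
φ₂ = arcsin(sin φ₁ cos δ + cos φ₁ sin δ cos θ)
   = arcsin(-0.37859·0.99999 + 0.92556·0.00467·-0.76940) = -22.45219°
λ₂ = λ₁ + atan2(sin θ sin δ cos φ₁, cos δ − sin φ₁ sin φ₂) = -74.73231°

22.452°S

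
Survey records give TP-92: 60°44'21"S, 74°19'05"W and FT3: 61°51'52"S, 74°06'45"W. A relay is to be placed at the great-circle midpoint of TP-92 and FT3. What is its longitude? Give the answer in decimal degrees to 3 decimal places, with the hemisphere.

74.217°W

TP-92: φ = -60.73917°, λ = -74.31806°
FT3: φ = -61.86444°, λ = -74.11250°
Bx = cos φ₂ cos Δλ = 0.471556,  By = cos φ₂ sin Δλ = 0.001692
φₘ = atan2(sin φ₁ + sin φ₂, √((cos φ₁ + Bx)² + By²)) = -61.30184°
λₘ = λ₁ + atan2(By, cos φ₁ + Bx) = -74.21712°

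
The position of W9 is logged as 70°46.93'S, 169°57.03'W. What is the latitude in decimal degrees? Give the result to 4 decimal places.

70.7822°S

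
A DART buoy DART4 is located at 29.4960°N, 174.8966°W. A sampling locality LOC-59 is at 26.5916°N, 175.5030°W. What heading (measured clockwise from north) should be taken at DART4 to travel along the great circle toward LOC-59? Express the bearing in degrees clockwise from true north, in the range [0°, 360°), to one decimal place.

190.6°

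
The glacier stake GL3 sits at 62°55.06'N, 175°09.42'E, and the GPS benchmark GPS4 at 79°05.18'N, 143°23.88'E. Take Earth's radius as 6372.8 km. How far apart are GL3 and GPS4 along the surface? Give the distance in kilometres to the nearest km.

GL3: φ = +62.91767°, λ = +175.15700°
GPS4: φ = +79.08633°, λ = +143.39800°
Δφ = 16.1687°,  Δλ = -31.7590°
a = sin²(Δφ/2) + cos φ₁ cos φ₂ sin²(Δλ/2) = 0.026230
c = 2·arcsin(√a) = 0.325347 rad = 18.6410°
d = R·c = 6372.8 × 0.325347 = 2073.4 km

2073 km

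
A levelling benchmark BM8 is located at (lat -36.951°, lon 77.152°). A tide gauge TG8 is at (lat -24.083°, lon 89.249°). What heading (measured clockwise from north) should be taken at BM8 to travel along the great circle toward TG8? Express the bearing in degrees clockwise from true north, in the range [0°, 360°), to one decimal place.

Δλ = 12.0970°
y = sin Δλ · cos φ₂ = 0.191326
x = cos φ₁ sin φ₂ − sin φ₁ cos φ₂ cos Δλ = 0.210519
θ = atan2(y, x) = 42.2655° → 42.2655° (mod 360°)

42.3°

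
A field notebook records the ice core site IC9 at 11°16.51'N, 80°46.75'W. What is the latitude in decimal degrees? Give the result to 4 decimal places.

11° + 16.51′/60 = 11 + 0.27517 = 11.2752°

11.2752°N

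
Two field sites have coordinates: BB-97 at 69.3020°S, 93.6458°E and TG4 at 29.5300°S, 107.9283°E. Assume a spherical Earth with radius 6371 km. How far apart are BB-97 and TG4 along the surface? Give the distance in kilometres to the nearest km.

Δφ = 39.7720°,  Δλ = 14.2825°
a = sin²(Δφ/2) + cos φ₁ cos φ₂ sin²(Δλ/2) = 0.120455
c = 2·arcsin(√a) = 0.708881 rad = 40.6159°
d = R·c = 6371 × 0.708881 = 4516.3 km

4516 km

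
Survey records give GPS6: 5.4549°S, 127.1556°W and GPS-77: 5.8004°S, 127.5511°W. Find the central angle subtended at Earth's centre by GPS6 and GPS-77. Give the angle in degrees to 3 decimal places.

0.524°

Δφ = -0.3455°,  Δλ = -0.3955°
a = sin²(Δφ/2) + cos φ₁ cos φ₂ sin²(Δλ/2) = 0.000021
c = 2·arcsin(√a) = 0.009141 rad = 0.5237°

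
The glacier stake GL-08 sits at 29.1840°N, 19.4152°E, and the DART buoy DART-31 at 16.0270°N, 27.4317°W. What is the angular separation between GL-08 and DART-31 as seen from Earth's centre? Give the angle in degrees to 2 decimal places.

44.88°

Δφ = -13.1570°,  Δλ = -46.8469°
a = sin²(Δφ/2) + cos φ₁ cos φ₂ sin²(Δλ/2) = 0.145727
c = 2·arcsin(√a) = 0.783362 rad = 44.8833°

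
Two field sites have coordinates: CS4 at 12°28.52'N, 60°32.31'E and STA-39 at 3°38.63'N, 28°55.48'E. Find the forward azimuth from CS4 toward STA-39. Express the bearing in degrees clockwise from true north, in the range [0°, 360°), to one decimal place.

256.9°

CS4: φ = +12.47533°, λ = +60.53850°
STA-39: φ = +3.64383°, λ = +28.92467°
Δλ = -31.6138°
y = sin Δλ · cos φ₂ = -0.523132
x = cos φ₁ sin φ₂ − sin φ₁ cos φ₂ cos Δλ = -0.121537
θ = atan2(y, x) = -103.0792° → 256.9208° (mod 360°)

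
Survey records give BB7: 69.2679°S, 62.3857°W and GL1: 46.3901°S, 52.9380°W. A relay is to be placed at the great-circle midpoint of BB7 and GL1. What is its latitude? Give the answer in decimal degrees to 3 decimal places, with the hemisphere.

Bx = cos φ₂ cos Δλ = 0.680389,  By = cos φ₂ sin Δλ = 0.113220
φₘ = atan2(sin φ₁ + sin φ₂, √((cos φ₁ + Bx)² + By²)) = -57.90769°
λₘ = λ₁ + atan2(By, cos φ₁ + Bx) = -56.13921°

57.908°S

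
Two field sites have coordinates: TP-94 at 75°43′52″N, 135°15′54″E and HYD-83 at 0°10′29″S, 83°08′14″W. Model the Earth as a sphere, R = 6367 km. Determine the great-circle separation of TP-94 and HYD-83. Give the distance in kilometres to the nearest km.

TP-94: φ = +75.73111°, λ = +135.26500°
HYD-83: φ = -0.17472°, λ = -83.13722°
Δφ = -75.9058°,  Δλ = 141.5978°
a = sin²(Δφ/2) + cos φ₁ cos φ₂ sin²(Δλ/2) = 0.598054
c = 2·arcsin(√a) = 1.768183 rad = 101.3094°
d = R·c = 6367 × 1.768183 = 11258.0 km

11258 km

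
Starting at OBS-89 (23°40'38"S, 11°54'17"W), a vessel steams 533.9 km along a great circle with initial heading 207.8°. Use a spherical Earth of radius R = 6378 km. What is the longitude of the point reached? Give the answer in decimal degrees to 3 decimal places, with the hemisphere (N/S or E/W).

14.434°W

OBS-89: φ = -23.67722°, λ = -11.90472°
δ = d/R = 533.9/6378 = 0.083710 rad
φ₂ = arcsin(sin φ₁ cos δ + cos φ₁ sin δ cos θ)
   = arcsin(-0.40158·0.99650 + 0.91582·0.08361·-0.88458) = -27.89892°
λ₂ = λ₁ + atan2(sin θ sin δ cos φ₁, cos δ − sin φ₁ sin φ₂) = -14.43365°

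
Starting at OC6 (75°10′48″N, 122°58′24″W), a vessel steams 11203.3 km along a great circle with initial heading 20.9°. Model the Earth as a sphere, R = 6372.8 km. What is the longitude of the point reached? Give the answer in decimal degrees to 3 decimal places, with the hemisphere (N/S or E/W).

OC6: φ = +75.18000°, λ = -122.97333°
δ = d/R = 11203.3/6372.8 = 1.757987 rad
φ₂ = arcsin(sin φ₁ cos δ + cos φ₁ sin δ cos θ)
   = arcsin(0.96673·-0.18610 + 0.25578·0.98253·0.93420) = 3.14545°
λ₂ = λ₁ + atan2(sin θ sin δ cos φ₁, cos δ − sin φ₁ sin φ₂) = 36.47604°

36.476°E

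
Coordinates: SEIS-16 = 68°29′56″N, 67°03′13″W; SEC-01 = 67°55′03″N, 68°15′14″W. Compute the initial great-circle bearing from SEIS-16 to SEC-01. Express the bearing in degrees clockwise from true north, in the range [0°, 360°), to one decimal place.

218.0°

SEIS-16: φ = +68.49889°, λ = -67.05361°
SEC-01: φ = +67.91750°, λ = -68.25389°
Δλ = -1.2003°
y = sin Δλ · cos φ₂ = -0.007875
x = cos φ₁ sin φ₂ − sin φ₁ cos φ₂ cos Δλ = -0.010070
θ = atan2(y, x) = -141.9745° → 218.0255° (mod 360°)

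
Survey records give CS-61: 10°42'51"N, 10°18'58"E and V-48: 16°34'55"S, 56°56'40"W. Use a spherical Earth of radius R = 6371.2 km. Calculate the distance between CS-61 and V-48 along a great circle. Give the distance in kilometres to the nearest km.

7993 km

CS-61: φ = +10.71417°, λ = +10.31611°
V-48: φ = -16.58194°, λ = -56.94444°
Δφ = -27.2961°,  Δλ = -67.2606°
a = sin²(Δφ/2) + cos φ₁ cos φ₂ sin²(Δλ/2) = 0.344524
c = 2·arcsin(√a) = 1.254602 rad = 71.8834°
d = R·c = 6371.2 × 1.254602 = 7993.3 km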